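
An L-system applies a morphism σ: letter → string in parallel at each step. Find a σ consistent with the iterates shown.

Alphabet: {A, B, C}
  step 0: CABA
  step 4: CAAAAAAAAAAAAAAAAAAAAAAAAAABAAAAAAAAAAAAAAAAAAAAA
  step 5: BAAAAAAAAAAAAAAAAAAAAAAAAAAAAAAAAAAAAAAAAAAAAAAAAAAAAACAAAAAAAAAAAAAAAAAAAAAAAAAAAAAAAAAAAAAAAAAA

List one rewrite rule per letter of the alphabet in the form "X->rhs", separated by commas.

  step 4 ⇒ step 5: CAAAAAAAAAAAAAAAAAAAAAAAAAABAAAAAAAAAAAAAAAAAAAAA ⇒ BA·AA·AA·AA·AA·AA·AA·AA·AA·AA·AA·AA·AA·AA·AA·AA·AA·AA·AA·AA·AA·AA·AA·AA·AA·AA·AA·C·AA·AA·AA·AA·AA·AA·AA·AA·AA·AA·AA·AA·AA·AA·AA·AA·AA·AA·AA·AA·AA
    A ↦ AA
    B ↦ C
    C ↦ BA

A->AA, B->C, C->BA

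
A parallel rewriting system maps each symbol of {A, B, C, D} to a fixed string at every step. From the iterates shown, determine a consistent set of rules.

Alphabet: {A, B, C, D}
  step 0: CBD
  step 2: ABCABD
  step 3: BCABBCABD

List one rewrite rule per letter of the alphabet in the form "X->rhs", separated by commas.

A->BC, B->A, C->B, D->BD

  step 2 ⇒ step 3: ABCABD ⇒ BC·A·B·BC·A·BD
    A ↦ BC
    B ↦ A
    C ↦ B
    D ↦ BD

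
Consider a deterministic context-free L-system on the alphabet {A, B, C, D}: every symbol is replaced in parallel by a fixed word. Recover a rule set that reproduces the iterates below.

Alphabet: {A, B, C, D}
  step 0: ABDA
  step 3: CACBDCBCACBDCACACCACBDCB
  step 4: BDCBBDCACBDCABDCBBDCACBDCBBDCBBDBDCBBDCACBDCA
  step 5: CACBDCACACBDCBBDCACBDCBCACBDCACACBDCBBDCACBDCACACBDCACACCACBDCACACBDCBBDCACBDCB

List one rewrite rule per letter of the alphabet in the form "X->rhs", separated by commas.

  step 4 ⇒ step 5: BDCBBDCACBDCABDCBBDCACBDCBBDCBBDBDCBBDCACBDCA ⇒ CA·C·BD·CA·CA·C·BD·CB·BD·CA·C·BD·CB·CA·C·BD·CA·CA·C·BD·CB·BD·CA·C·BD·CA·CA·C·BD·CA·CA·C·CA·C·BD·CA·CA·C·BD·CB·BD·CA·C·BD·CB
    A ↦ CB
    B ↦ CA
    C ↦ BD
    D ↦ C

A->CB, B->CA, C->BD, D->C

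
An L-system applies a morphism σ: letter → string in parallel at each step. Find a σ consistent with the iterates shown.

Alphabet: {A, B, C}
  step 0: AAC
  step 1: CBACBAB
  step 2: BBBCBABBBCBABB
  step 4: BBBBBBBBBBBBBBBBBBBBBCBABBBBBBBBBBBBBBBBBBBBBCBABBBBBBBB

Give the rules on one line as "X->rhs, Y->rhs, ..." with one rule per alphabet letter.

  step 1 ⇒ step 2: CBACBAB ⇒ B·BB·CBA·B·BB·CBA·BB
    A ↦ CBA
    B ↦ BB
    C ↦ B

A->CBA, B->BB, C->B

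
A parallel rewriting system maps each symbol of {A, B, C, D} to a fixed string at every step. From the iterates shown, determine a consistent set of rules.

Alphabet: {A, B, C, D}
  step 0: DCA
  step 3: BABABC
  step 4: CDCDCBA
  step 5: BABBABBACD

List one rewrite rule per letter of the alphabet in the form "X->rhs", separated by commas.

  step 4 ⇒ step 5: CDCDCBA ⇒ BA·B·BA·B·BA·C·D
    A ↦ D
    B ↦ C
    C ↦ BA
    D ↦ B

A->D, B->C, C->BA, D->B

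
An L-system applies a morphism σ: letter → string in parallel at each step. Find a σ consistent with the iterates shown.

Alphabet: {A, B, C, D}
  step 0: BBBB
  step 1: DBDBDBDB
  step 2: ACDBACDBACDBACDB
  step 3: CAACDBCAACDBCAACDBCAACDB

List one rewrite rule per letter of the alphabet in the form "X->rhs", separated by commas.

  step 2 ⇒ step 3: ACDBACDBACDBACDB ⇒ C·A·AC·DB·C·A·AC·DB·C·A·AC·DB·C·A·AC·DB
    A ↦ C
    B ↦ DB
    C ↦ A
    D ↦ AC

A->C, B->DB, C->A, D->AC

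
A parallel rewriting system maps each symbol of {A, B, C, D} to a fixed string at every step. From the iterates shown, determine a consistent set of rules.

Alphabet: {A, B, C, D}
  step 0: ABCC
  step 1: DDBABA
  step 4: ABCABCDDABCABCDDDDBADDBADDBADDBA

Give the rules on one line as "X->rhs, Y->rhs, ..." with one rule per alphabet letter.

A->D, B->D, C->BA, D->ABC

  step 0 ⇒ step 1: ABCC ⇒ D·D·BA·BA
    A ↦ D
    B ↦ D
    C ↦ BA
    D ↦ ABC  (constrained at step 1)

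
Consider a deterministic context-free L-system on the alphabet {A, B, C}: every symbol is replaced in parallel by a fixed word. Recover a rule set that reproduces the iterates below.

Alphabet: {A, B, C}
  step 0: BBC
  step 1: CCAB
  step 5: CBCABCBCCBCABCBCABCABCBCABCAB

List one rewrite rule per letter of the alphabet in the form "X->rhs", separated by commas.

A->CB, B->C, C->AB

  step 0 ⇒ step 1: BBC ⇒ C·C·AB
    B ↦ C
    C ↦ AB
    A ↦ CB  (constrained at step 1)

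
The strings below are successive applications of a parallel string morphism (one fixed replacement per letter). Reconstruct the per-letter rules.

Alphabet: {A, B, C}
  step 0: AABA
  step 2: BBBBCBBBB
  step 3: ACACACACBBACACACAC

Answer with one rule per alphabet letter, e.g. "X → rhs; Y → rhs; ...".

  step 2 ⇒ step 3: BBBBCBBBB ⇒ AC·AC·AC·AC·BB·AC·AC·AC·AC
    B ↦ AC
    C ↦ BB
    A ↦ C  (constrained at step 0)

A->C, B->AC, C->BB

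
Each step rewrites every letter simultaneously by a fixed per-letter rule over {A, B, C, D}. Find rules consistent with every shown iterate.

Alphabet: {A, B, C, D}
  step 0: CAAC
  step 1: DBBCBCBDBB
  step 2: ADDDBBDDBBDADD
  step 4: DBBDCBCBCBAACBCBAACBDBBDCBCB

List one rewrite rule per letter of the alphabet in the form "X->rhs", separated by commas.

A->CB, B->D, C->DBB, D->A

  step 1 ⇒ step 2: DBBCBCBDBB ⇒ A·D·D·DBB·D·DBB·D·A·D·D
    B ↦ D
    C ↦ DBB
    D ↦ A
  step 0 ⇒ step 1: CAAC ⇒ DBB·CB·CB·DBB
    A ↦ CB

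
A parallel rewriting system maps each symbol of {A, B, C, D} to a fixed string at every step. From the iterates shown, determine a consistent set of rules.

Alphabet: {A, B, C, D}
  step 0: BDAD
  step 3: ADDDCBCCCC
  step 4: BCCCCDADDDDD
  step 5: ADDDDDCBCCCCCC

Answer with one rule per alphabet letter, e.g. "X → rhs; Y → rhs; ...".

  step 4 ⇒ step 5: BCCCCDADDDDD ⇒ AD·D·D·D·D·C·BC·C·C·C·C·C
    A ↦ BC
    B ↦ AD
    C ↦ D
    D ↦ C

A->BC, B->AD, C->D, D->C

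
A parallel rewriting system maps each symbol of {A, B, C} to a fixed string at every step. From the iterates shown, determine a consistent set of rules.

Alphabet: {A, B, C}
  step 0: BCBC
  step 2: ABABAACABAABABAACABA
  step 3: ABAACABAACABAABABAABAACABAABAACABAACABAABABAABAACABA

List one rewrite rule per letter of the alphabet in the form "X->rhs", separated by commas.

A->ABA, B->AC, C->BA

  step 2 ⇒ step 3: ABABAACABAABABAACABA ⇒ ABA·AC·ABA·AC·ABA·ABA·BA·ABA·AC·ABA·ABA·AC·ABA·AC·ABA·ABA·BA·ABA·AC·ABA
    A ↦ ABA
    B ↦ AC
    C ↦ BA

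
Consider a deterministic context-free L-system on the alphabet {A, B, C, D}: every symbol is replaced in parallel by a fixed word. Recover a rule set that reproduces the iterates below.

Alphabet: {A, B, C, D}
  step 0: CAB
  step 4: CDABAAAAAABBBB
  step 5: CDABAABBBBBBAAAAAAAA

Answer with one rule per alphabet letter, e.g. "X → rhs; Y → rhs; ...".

  step 4 ⇒ step 5: CDABAAAAAABBBB ⇒ CD·A·B·AA·B·B·B·B·B·B·AA·AA·AA·AA
    A ↦ B
    B ↦ AA
    C ↦ CD
    D ↦ A

A->B, B->AA, C->CD, D->A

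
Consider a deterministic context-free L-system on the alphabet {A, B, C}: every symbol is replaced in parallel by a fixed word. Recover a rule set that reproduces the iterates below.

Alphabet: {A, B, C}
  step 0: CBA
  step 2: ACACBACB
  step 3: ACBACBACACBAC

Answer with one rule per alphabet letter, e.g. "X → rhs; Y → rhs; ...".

  step 2 ⇒ step 3: ACACBACB ⇒ AC·B·AC·B·AC·AC·B·AC
    A ↦ AC
    B ↦ AC
    C ↦ B

A->AC, B->AC, C->B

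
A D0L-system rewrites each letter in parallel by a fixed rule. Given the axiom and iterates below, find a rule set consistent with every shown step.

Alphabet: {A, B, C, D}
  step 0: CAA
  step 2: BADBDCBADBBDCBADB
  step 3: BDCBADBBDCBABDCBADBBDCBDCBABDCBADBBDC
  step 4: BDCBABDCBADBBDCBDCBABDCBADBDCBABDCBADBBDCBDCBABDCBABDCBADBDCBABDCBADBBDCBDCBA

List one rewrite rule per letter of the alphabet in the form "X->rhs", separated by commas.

A->BAD, B->BDC, C->A, D->B

  step 3 ⇒ step 4: BDCBADBBDCBABDCBADBBDCBDCBABDCBADBBDC ⇒ BDC·B·A·BDC·BAD·B·BDC·BDC·B·A·BDC·BAD·BDC·B·A·BDC·BAD·B·BDC·BDC·B·A·BDC·B·A·BDC·BAD·BDC·B·A·BDC·BAD·B·BDC·BDC·B·A
    A ↦ BAD
    B ↦ BDC
    C ↦ A
    D ↦ B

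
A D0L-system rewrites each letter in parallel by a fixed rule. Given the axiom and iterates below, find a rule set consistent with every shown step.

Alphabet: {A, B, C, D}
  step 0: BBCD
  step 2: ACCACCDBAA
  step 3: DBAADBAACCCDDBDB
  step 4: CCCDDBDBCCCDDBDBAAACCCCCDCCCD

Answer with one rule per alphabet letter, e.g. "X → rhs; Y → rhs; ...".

  step 3 ⇒ step 4: DBAADBAACCCDDBDB ⇒ CC·CD·DB·DB·CC·CD·DB·DB·A·A·A·CC·CC·CD·CC·CD
    A ↦ DB
    B ↦ CD
    C ↦ A
    D ↦ CC

A->DB, B->CD, C->A, D->CC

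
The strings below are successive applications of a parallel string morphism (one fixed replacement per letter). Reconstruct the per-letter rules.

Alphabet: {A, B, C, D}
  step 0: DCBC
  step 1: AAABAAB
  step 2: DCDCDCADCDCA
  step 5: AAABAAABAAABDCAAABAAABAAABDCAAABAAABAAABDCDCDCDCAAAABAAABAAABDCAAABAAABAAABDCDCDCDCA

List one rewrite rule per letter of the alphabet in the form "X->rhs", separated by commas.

A->DC, B->A, C->AB, D->AA

  step 1 ⇒ step 2: AAABAAB ⇒ DC·DC·DC·A·DC·DC·A
    A ↦ DC
    B ↦ A
  step 0 ⇒ step 1: DCBC ⇒ AA·AB·A·AB
    C ↦ AB
  step 0 ⇒ step 1: DCBC ⇒ AA·AB·A·AB
    D ↦ AA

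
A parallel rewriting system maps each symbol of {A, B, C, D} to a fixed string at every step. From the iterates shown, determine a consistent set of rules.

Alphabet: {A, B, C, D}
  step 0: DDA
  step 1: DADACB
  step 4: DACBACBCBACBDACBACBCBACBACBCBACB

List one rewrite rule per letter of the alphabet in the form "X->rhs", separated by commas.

  step 0 ⇒ step 1: DDA ⇒ DA·DA·CB
    A ↦ CB
    D ↦ DA
    B ↦ CB  (constrained at step 1)
    C ↦ A  (constrained at step 1)

A->CB, B->CB, C->A, D->DA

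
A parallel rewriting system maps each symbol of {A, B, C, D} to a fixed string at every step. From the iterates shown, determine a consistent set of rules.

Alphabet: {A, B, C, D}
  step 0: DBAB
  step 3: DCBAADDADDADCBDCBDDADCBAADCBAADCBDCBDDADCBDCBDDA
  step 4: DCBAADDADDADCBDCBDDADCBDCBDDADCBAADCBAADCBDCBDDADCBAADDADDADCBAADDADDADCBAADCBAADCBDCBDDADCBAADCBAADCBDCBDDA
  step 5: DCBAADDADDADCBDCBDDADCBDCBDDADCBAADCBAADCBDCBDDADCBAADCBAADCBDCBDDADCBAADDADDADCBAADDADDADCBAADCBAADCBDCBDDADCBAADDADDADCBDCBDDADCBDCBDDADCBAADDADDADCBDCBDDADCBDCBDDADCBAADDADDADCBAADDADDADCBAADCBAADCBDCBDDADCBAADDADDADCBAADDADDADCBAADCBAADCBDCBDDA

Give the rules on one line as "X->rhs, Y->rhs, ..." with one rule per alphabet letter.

A->DDA, B->A, C->A, D->DCB

  step 4 ⇒ step 5: DCBAADDADDADCBDCBDDADCBDCBDDADCBAADCBAADCBDCBDDADCBAADDADDADCBAADDADDADCBAADCBAADCBDCBDDADCBAADCBAADCBDCBDDA ⇒ DCB·A·A·DDA·DDA·DCB·DCB·DDA·DCB·DCB·DDA·DCB·A·A·DCB·A·A·DCB·DCB·DDA·DCB·A·A·DCB·A·A·DCB·DCB·DDA·DCB·A·A·DDA·DDA·DCB·A·A·DDA·DDA·DCB·A·A·DCB·A·A·DCB·DCB·DDA·DCB·A·A·DDA·DDA·DCB·DCB·DDA·DCB·DCB·DDA·DCB·A·A·DDA·DDA·DCB·DCB·DDA·DCB·DCB·DDA·DCB·A·A·DDA·DDA·DCB·A·A·DDA·DDA·DCB·A·A·DCB·A·A·DCB·DCB·DDA·DCB·A·A·DDA·DDA·DCB·A·A·DDA·DDA·DCB·A·A·DCB·A·A·DCB·DCB·DDA
    A ↦ DDA
    B ↦ A
    C ↦ A
    D ↦ DCB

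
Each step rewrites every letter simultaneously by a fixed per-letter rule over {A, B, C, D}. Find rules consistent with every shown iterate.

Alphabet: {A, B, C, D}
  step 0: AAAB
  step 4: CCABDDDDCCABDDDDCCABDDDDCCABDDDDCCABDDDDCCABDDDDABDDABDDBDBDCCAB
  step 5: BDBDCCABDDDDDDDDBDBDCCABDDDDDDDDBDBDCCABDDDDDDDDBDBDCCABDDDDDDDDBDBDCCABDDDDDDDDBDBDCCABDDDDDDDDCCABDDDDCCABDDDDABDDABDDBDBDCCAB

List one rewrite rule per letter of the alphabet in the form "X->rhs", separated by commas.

  step 4 ⇒ step 5: CCABDDDDCCABDDDDCCABDDDDCCABDDDDCCABDDDDCCABDDDDABDDABDDBDBDCCAB ⇒ BD·BD·CC·AB·DD·DD·DD·DD·BD·BD·CC·AB·DD·DD·DD·DD·BD·BD·CC·AB·DD·DD·DD·DD·BD·BD·CC·AB·DD·DD·DD·DD·BD·BD·CC·AB·DD·DD·DD·DD·BD·BD·CC·AB·DD·DD·DD·DD·CC·AB·DD·DD·CC·AB·DD·DD·AB·DD·AB·DD·BD·BD·CC·AB
    A ↦ CC
    B ↦ AB
    C ↦ BD
    D ↦ DD

A->CC, B->AB, C->BD, D->DD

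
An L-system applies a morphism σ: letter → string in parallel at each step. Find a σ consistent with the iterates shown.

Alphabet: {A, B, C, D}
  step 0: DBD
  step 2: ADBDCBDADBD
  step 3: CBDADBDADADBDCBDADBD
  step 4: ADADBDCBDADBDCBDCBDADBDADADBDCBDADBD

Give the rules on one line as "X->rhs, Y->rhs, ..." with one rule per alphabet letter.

A->C, B->AD, C->AD, D->BD

  step 3 ⇒ step 4: CBDADBDADADBDCBDADBD ⇒ AD·AD·BD·C·BD·AD·BD·C·BD·C·BD·AD·BD·AD·AD·BD·C·BD·AD·BD
    A ↦ C
    B ↦ AD
    C ↦ AD
    D ↦ BD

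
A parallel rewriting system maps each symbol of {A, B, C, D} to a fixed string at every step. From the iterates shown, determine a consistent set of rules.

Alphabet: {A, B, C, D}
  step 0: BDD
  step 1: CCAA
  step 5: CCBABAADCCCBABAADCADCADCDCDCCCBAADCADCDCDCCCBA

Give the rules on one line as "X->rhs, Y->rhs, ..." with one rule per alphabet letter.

A->BA, B->CC, C->DC, D->A

  step 0 ⇒ step 1: BDD ⇒ CC·A·A
    B ↦ CC
    D ↦ A
    A ↦ BA  (constrained at step 1)
    C ↦ DC  (constrained at step 1)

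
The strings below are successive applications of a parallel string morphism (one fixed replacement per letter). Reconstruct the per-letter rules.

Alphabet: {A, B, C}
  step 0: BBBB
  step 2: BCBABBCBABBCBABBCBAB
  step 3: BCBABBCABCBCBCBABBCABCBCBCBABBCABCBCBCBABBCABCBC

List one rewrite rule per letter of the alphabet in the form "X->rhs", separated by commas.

A->ABC, B->BC, C->BAB

  step 2 ⇒ step 3: BCBABBCBABBCBABBCBAB ⇒ BC·BAB·BC·ABC·BC·BC·BAB·BC·ABC·BC·BC·BAB·BC·ABC·BC·BC·BAB·BC·ABC·BC
    A ↦ ABC
    B ↦ BC
    C ↦ BAB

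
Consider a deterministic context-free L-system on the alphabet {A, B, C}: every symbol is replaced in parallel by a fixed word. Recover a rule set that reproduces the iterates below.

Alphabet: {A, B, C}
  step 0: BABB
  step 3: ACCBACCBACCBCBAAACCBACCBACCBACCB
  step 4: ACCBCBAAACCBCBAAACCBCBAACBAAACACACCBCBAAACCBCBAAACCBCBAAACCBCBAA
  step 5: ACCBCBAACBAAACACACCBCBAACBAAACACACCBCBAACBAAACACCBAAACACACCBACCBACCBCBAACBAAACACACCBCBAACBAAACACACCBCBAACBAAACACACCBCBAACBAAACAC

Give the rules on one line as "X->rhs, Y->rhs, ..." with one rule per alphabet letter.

  step 4 ⇒ step 5: ACCBCBAAACCBCBAAACCBCBAACBAAACACACCBCBAAACCBCBAAACCBCBAAACCBCBAA ⇒ AC·CB·CB·AA·CB·AA·AC·AC·AC·CB·CB·AA·CB·AA·AC·AC·AC·CB·CB·AA·CB·AA·AC·AC·CB·AA·AC·AC·AC·CB·AC·CB·AC·CB·CB·AA·CB·AA·AC·AC·AC·CB·CB·AA·CB·AA·AC·AC·AC·CB·CB·AA·CB·AA·AC·AC·AC·CB·CB·AA·CB·AA·AC·AC
    A ↦ AC
    B ↦ AA
    C ↦ CB

A->AC, B->AA, C->CB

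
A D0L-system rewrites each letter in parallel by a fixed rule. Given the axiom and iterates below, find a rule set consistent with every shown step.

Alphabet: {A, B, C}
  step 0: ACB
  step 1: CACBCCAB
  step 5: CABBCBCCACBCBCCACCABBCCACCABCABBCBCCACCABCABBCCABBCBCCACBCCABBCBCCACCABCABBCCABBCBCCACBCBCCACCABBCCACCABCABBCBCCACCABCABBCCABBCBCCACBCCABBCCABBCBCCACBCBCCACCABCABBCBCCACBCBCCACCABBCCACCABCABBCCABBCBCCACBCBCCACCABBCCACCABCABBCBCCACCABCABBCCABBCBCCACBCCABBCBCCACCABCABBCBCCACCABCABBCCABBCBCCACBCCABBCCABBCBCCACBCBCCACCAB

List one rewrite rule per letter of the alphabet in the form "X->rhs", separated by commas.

A->CAC, B->CAB, C->BC

  step 0 ⇒ step 1: ACB ⇒ CAC·BC·CAB
    A ↦ CAC
    B ↦ CAB
    C ↦ BC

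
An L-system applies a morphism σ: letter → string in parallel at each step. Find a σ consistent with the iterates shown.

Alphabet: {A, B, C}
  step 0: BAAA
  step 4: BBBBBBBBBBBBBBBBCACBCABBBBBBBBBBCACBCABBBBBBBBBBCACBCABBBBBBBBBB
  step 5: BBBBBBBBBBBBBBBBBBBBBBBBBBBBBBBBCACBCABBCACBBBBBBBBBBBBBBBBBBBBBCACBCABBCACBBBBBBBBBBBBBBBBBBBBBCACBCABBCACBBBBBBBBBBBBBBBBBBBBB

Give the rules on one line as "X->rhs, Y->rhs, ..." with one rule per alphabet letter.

A->CB, B->BB, C->CA

  step 4 ⇒ step 5: BBBBBBBBBBBBBBBBCACBCABBBBBBBBBBCACBCABBBBBBBBBBCACBCABBBBBBBBBB ⇒ BB·BB·BB·BB·BB·BB·BB·BB·BB·BB·BB·BB·BB·BB·BB·BB·CA·CB·CA·BB·CA·CB·BB·BB·BB·BB·BB·BB·BB·BB·BB·BB·CA·CB·CA·BB·CA·CB·BB·BB·BB·BB·BB·BB·BB·BB·BB·BB·CA·CB·CA·BB·CA·CB·BB·BB·BB·BB·BB·BB·BB·BB·BB·BB
    A ↦ CB
    B ↦ BB
    C ↦ CA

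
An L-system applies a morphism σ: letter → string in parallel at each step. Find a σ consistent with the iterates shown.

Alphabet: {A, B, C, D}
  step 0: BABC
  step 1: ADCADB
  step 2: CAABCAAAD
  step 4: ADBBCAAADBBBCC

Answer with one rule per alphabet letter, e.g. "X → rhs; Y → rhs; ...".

A->C, B->AD, C->B, D->AA

  step 1 ⇒ step 2: ADCADB ⇒ C·AA·B·C·AA·AD
    A ↦ C
    B ↦ AD
    C ↦ B
    D ↦ AA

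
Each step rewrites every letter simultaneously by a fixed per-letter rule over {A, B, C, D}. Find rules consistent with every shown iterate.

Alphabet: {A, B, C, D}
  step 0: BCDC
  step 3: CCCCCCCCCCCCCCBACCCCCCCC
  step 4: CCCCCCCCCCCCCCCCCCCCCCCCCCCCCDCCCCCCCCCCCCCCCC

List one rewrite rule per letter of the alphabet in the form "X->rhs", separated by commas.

  step 3 ⇒ step 4: CCCCCCCCCCCCCCBACCCCCCCC ⇒ CC·CC·CC·CC·CC·CC·CC·CC·CC·CC·CC·CC·CC·CC·C·D·CC·CC·CC·CC·CC·CC·CC·CC
    A ↦ D
    B ↦ C
    C ↦ CC
    D ↦ BA  (constrained at step 0)

A->D, B->C, C->CC, D->BA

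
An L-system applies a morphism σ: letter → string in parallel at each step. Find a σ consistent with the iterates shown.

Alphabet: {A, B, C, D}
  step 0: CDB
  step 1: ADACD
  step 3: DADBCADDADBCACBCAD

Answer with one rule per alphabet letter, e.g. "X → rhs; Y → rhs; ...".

A->BC, B->D, C->AD, D->AC

  step 0 ⇒ step 1: CDB ⇒ AD·AC·D
    B ↦ D
    C ↦ AD
    D ↦ AC
    A ↦ BC  (constrained at step 1)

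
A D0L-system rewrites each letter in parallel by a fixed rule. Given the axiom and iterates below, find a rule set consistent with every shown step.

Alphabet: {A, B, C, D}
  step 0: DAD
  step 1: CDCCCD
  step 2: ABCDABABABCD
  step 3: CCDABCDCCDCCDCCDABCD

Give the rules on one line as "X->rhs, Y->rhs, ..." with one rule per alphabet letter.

  step 2 ⇒ step 3: ABCDABABABCD ⇒ CC·D·AB·CD·CC·D·CC·D·CC·D·AB·CD
    A ↦ CC
    B ↦ D
    C ↦ AB
    D ↦ CD

A->CC, B->D, C->AB, D->CD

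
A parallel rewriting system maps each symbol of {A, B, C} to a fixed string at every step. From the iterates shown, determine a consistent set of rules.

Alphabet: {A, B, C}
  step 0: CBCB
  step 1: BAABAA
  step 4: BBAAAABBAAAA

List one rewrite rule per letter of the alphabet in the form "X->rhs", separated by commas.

A->C, B->AA, C->B

  step 0 ⇒ step 1: CBCB ⇒ B·AA·B·AA
    B ↦ AA
    C ↦ B
    A ↦ C  (constrained at step 1)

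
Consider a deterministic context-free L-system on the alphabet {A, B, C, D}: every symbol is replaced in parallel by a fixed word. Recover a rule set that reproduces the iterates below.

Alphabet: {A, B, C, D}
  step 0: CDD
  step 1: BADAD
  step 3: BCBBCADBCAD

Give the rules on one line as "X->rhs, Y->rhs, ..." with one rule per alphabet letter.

  step 0 ⇒ step 1: CDD ⇒ B·AD·AD
    C ↦ B
    D ↦ AD
    A ↦ C  (constrained at step 1)
    B ↦ BC  (constrained at step 1)

A->C, B->BC, C->B, D->AD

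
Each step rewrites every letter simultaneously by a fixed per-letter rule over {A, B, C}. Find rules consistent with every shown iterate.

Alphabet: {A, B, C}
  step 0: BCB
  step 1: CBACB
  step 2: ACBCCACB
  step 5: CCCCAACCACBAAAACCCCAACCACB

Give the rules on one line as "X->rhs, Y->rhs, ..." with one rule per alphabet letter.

  step 1 ⇒ step 2: CBACB ⇒ A·CB·CC·A·CB
    A ↦ CC
    B ↦ CB
    C ↦ A

A->CC, B->CB, C->A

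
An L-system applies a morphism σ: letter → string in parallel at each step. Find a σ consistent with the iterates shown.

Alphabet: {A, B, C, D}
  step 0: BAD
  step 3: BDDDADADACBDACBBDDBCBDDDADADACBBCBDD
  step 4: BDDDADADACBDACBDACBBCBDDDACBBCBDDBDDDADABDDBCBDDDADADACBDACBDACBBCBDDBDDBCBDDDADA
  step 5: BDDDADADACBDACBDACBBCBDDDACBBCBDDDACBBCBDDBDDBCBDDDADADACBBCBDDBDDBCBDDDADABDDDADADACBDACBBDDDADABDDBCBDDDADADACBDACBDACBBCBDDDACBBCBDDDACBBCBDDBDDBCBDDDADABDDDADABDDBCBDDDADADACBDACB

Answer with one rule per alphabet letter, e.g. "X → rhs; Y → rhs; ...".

A->CB, B->BDD, C->BC, D->DA

  step 4 ⇒ step 5: BDDDADADACBDACBDACBBCBDDDACBBCBDDBDDDADABDDBCBDDDADADACBDACBDACBBCBDDBDDBCBDDDADA ⇒ BDD·DA·DA·DA·CB·DA·CB·DA·CB·BC·BDD·DA·CB·BC·BDD·DA·CB·BC·BDD·BDD·BC·BDD·DA·DA·DA·CB·BC·BDD·BDD·BC·BDD·DA·DA·BDD·DA·DA·DA·CB·DA·CB·BDD·DA·DA·BDD·BC·BDD·DA·DA·DA·CB·DA·CB·DA·CB·BC·BDD·DA·CB·BC·BDD·DA·CB·BC·BDD·BDD·BC·BDD·DA·DA·BDD·DA·DA·BDD·BC·BDD·DA·DA·DA·CB·DA·CB
    A ↦ CB
    B ↦ BDD
    C ↦ BC
    D ↦ DA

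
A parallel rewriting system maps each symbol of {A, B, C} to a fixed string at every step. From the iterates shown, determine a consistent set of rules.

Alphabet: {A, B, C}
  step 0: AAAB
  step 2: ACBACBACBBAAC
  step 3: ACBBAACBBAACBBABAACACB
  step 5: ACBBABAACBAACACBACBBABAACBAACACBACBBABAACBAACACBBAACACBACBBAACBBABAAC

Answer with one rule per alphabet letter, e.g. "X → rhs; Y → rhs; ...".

A->AC, B->BA, C->B

  step 2 ⇒ step 3: ACBACBACBBAAC ⇒ AC·B·BA·AC·B·BA·AC·B·BA·BA·AC·AC·B
    A ↦ AC
    B ↦ BA
    C ↦ B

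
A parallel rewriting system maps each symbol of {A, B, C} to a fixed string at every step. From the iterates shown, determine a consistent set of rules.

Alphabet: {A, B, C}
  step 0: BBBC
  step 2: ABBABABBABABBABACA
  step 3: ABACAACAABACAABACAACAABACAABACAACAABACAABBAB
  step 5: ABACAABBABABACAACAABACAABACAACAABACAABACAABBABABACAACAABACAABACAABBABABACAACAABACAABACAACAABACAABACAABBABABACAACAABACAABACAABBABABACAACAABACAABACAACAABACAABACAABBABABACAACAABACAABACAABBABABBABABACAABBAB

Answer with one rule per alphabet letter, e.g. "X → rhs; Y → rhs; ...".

A->AB, B->ACA, C->B

  step 2 ⇒ step 3: ABBABABBABABBABACA ⇒ AB·ACA·ACA·AB·ACA·AB·ACA·ACA·AB·ACA·AB·ACA·ACA·AB·ACA·AB·B·AB
    A ↦ AB
    B ↦ ACA
    C ↦ B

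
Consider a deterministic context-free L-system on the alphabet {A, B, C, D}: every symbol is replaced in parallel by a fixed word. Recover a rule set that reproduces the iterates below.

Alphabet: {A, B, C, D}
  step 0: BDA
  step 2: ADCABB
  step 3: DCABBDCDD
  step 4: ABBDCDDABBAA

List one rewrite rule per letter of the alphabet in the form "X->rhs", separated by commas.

  step 3 ⇒ step 4: DCABBDCDD ⇒ A·BB·DC·D·D·A·BB·A·A
    A ↦ DC
    B ↦ D
    C ↦ BB
    D ↦ A

A->DC, B->D, C->BB, D->A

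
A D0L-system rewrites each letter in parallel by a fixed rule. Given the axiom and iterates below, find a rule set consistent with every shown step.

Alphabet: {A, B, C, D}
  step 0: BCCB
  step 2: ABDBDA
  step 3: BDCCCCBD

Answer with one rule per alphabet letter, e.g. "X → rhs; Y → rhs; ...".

A->BD, B->C, C->A, D->C

  step 2 ⇒ step 3: ABDBDA ⇒ BD·C·C·C·C·BD
    A ↦ BD
    B ↦ C
    D ↦ C
    C ↦ A  (constrained at step 0)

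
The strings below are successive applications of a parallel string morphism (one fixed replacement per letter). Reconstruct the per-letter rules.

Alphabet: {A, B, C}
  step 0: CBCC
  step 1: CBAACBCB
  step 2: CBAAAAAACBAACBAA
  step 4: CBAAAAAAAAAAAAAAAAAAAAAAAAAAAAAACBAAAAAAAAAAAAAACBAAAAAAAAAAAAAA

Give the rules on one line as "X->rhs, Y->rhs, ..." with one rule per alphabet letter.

  step 1 ⇒ step 2: CBAACBCB ⇒ CB·AA·AA·AA·CB·AA·CB·AA
    A ↦ AA
    B ↦ AA
    C ↦ CB

A->AA, B->AA, C->CB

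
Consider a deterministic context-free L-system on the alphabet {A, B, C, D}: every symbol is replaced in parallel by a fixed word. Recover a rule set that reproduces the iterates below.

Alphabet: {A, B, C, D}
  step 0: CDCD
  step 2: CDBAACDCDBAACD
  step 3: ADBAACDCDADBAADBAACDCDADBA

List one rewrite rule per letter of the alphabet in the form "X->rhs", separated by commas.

  step 2 ⇒ step 3: CDBAACDCDBAACD ⇒ AD·BA·A·CD·CD·AD·BA·AD·BA·A·CD·CD·AD·BA
    A ↦ CD
    B ↦ A
    C ↦ AD
    D ↦ BA

A->CD, B->A, C->AD, D->BA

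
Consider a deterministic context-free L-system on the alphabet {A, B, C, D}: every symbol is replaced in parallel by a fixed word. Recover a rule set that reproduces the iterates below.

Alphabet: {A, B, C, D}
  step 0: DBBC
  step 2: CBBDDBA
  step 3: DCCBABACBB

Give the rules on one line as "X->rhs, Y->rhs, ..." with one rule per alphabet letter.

A->BB, B->C, C->D, D->BA

  step 2 ⇒ step 3: CBBDDBA ⇒ D·C·C·BA·BA·C·BB
    A ↦ BB
    B ↦ C
    C ↦ D
    D ↦ BA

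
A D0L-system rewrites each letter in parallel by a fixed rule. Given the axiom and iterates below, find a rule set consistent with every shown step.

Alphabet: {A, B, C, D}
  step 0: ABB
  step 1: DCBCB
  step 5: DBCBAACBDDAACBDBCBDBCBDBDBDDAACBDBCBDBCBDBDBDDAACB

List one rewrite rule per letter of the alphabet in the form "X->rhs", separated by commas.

  step 0 ⇒ step 1: ABB ⇒ D·CB·CB
    A ↦ D
    B ↦ CB
    C ↦ AA  (constrained at step 1)
    D ↦ DB  (constrained at step 1)

A->D, B->CB, C->AA, D->DB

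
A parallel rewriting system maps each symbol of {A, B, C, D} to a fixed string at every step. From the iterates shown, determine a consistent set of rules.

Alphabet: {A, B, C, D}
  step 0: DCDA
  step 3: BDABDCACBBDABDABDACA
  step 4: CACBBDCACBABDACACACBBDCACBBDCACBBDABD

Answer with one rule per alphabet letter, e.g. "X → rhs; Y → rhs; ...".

A->BD, B->CA, C->A, D->CB

  step 3 ⇒ step 4: BDABDCACBBDABDABDACA ⇒ CA·CB·BD·CA·CB·A·BD·A·CA·CA·CB·BD·CA·CB·BD·CA·CB·BD·A·BD
    A ↦ BD
    B ↦ CA
    C ↦ A
    D ↦ CB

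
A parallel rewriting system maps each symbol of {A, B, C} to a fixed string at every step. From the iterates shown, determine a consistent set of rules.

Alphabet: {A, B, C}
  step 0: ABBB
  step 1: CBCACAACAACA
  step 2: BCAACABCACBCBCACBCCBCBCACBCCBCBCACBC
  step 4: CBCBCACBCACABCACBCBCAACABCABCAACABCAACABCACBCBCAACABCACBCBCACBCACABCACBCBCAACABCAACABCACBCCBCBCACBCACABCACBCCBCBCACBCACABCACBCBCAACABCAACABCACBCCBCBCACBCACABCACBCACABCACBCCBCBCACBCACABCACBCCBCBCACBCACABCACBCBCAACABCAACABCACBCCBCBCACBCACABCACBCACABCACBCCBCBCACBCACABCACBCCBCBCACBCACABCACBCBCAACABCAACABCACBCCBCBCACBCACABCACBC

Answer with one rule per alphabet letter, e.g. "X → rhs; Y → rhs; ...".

A->CBC, B->ACA, C->BCA

  step 1 ⇒ step 2: CBCACAACAACA ⇒ BCA·ACA·BCA·CBC·BCA·CBC·CBC·BCA·CBC·CBC·BCA·CBC
    A ↦ CBC
    B ↦ ACA
    C ↦ BCA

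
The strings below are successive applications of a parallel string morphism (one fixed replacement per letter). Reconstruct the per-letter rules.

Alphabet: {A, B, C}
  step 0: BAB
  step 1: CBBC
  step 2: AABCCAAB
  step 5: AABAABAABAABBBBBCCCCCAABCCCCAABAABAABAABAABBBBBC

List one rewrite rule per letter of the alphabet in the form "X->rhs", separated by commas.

A->BB, B->C, C->AAB

  step 1 ⇒ step 2: CBBC ⇒ AAB·C·C·AAB
    B ↦ C
    C ↦ AAB
  step 0 ⇒ step 1: BAB ⇒ C·BB·C
    A ↦ BB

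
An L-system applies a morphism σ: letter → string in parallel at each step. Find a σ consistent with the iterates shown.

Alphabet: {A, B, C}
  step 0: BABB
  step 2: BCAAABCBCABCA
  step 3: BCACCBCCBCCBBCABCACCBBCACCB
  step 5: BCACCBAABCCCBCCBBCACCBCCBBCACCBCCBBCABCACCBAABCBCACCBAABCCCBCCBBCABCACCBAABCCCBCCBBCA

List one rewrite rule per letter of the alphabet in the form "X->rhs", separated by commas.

A->CCB, B->BC, C->A

  step 2 ⇒ step 3: BCAAABCBCABCA ⇒ BC·A·CCB·CCB·CCB·BC·A·BC·A·CCB·BC·A·CCB
    A ↦ CCB
    B ↦ BC
    C ↦ A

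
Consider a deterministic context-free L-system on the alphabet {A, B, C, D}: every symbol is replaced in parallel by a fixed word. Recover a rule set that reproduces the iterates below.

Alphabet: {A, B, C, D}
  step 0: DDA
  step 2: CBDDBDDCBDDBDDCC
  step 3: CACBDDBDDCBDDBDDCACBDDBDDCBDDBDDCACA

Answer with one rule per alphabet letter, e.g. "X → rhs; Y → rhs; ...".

A->BB, B->C, C->CA, D->BDD

  step 2 ⇒ step 3: CBDDBDDCBDDBDDCC ⇒ CA·C·BDD·BDD·C·BDD·BDD·CA·C·BDD·BDD·C·BDD·BDD·CA·CA
    B ↦ C
    C ↦ CA
    D ↦ BDD
    A ↦ BB  (constrained at step 0)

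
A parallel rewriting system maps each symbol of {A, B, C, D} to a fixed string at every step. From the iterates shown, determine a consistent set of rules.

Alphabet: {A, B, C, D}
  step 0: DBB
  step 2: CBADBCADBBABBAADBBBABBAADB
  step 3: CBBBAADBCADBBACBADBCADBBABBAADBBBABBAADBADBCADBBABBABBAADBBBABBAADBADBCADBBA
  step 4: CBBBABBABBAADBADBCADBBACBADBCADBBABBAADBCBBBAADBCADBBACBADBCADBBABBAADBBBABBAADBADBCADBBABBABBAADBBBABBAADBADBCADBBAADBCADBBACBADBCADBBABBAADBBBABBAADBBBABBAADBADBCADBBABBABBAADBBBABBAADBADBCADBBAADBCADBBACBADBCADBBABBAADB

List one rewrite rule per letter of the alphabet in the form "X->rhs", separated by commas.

  step 3 ⇒ step 4: CBBBAADBCADBBACBADBCADBBABBAADBBBABBAADBADBCADBBABBABBAADBBBABBAADBADBCADBBA ⇒ CB·BBA·BBA·BBA·ADB·ADB·CAD·BBA·CB·ADB·CAD·BBA·BBA·ADB·CB·BBA·ADB·CAD·BBA·CB·ADB·CAD·BBA·BBA·ADB·BBA·BBA·ADB·ADB·CAD·BBA·BBA·BBA·ADB·BBA·BBA·ADB·ADB·CAD·BBA·ADB·CAD·BBA·CB·ADB·CAD·BBA·BBA·ADB·BBA·BBA·ADB·BBA·BBA·ADB·ADB·CAD·BBA·BBA·BBA·ADB·BBA·BBA·ADB·ADB·CAD·BBA·ADB·CAD·BBA·CB·ADB·CAD·BBA·BBA·ADB
    A ↦ ADB
    B ↦ BBA
    C ↦ CB
    D ↦ CAD

A->ADB, B->BBA, C->CB, D->CAD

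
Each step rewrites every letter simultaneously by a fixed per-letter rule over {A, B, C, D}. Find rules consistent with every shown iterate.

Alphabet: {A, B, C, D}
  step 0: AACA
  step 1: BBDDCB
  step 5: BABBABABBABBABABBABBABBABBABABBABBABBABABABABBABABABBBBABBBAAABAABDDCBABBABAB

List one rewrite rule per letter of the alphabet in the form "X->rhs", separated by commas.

A->B, B->BA, C->DDC, D->AAB

  step 0 ⇒ step 1: AACA ⇒ B·B·DDC·B
    A ↦ B
    C ↦ DDC
    B ↦ BA  (constrained at step 1)
    D ↦ AAB  (constrained at step 1)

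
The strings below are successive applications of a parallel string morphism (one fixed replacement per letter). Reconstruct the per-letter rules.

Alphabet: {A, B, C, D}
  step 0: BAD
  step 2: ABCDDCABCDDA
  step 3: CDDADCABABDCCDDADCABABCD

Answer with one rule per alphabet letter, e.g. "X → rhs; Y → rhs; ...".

A->CD, B->DA, C->DC, D->AB

  step 2 ⇒ step 3: ABCDDCABCDDA ⇒ CD·DA·DC·AB·AB·DC·CD·DA·DC·AB·AB·CD
    A ↦ CD
    B ↦ DA
    C ↦ DC
    D ↦ AB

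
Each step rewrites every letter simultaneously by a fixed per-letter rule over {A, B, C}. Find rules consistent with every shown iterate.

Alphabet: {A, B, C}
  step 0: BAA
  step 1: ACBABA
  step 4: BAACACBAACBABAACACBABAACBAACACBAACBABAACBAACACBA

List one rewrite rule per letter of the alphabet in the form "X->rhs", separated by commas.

  step 0 ⇒ step 1: BAA ⇒ AC·BA·BA
    A ↦ BA
    B ↦ AC
    C ↦ AC  (constrained at step 1)

A->BA, B->AC, C->AC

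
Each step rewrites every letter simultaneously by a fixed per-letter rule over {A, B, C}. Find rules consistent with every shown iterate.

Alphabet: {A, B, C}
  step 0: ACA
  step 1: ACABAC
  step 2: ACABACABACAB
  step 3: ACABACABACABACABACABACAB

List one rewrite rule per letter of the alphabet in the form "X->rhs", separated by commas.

  step 2 ⇒ step 3: ACABACABACAB ⇒ AC·AB·AC·AB·AC·AB·AC·AB·AC·AB·AC·AB
    A ↦ AC
    B ↦ AB
    C ↦ AB

A->AC, B->AB, C->AB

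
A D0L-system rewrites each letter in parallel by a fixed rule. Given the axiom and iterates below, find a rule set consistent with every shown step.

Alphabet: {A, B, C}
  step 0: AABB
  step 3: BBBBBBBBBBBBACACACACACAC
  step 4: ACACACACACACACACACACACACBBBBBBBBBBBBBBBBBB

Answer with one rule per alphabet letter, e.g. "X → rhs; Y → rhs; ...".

  step 3 ⇒ step 4: BBBBBBBBBBBBACACACACACAC ⇒ AC·AC·AC·AC·AC·AC·AC·AC·AC·AC·AC·AC·BB·B·BB·B·BB·B·BB·B·BB·B·BB·B
    A ↦ BB
    B ↦ AC
    C ↦ B

A->BB, B->AC, C->B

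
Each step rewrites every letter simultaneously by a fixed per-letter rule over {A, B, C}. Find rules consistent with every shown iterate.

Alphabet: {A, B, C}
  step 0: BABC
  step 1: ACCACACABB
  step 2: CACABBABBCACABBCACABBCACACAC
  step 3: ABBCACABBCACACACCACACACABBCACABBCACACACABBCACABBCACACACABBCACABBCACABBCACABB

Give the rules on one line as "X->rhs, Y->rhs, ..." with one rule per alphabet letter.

A->CAC, B->AC, C->ABB

  step 2 ⇒ step 3: CACABBABBCACABBCACABBCACACAC ⇒ ABB·CAC·ABB·CAC·AC·AC·CAC·AC·AC·ABB·CAC·ABB·CAC·AC·AC·ABB·CAC·ABB·CAC·AC·AC·ABB·CAC·ABB·CAC·ABB·CAC·ABB
    A ↦ CAC
    B ↦ AC
    C ↦ ABB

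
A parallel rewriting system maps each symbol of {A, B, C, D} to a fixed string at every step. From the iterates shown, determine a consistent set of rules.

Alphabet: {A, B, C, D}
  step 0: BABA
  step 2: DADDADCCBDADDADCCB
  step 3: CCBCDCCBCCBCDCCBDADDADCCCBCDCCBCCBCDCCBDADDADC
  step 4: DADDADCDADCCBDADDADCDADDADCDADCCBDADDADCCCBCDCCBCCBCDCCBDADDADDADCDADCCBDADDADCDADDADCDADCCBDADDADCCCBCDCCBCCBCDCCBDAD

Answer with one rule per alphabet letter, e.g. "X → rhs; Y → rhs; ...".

A->CD, B->C, C->DAD, D->CCB

  step 3 ⇒ step 4: CCBCDCCBCCBCDCCBDADDADCCCBCDCCBCCBCDCCBDADDADC ⇒ DAD·DAD·C·DAD·CCB·DAD·DAD·C·DAD·DAD·C·DAD·CCB·DAD·DAD·C·CCB·CD·CCB·CCB·CD·CCB·DAD·DAD·DAD·C·DAD·CCB·DAD·DAD·C·DAD·DAD·C·DAD·CCB·DAD·DAD·C·CCB·CD·CCB·CCB·CD·CCB·DAD
    A ↦ CD
    B ↦ C
    C ↦ DAD
    D ↦ CCB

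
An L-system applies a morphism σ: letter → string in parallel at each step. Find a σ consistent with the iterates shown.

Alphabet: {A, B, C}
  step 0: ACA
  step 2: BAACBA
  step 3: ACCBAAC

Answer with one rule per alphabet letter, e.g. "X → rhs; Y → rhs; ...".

A->C, B->A, C->BA

  step 2 ⇒ step 3: BAACBA ⇒ A·C·C·BA·A·C
    A ↦ C
    B ↦ A
    C ↦ BA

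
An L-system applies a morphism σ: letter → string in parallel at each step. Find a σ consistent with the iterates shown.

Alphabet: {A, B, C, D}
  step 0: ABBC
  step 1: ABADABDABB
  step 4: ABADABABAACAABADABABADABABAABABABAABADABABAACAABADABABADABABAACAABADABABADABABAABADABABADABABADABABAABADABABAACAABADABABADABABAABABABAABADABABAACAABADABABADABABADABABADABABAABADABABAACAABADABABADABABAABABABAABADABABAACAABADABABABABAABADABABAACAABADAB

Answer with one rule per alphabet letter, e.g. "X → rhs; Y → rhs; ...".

  step 0 ⇒ step 1: ABBC ⇒ ABA·DAB·DAB·B
    A ↦ ABA
    B ↦ DAB
    C ↦ B
    D ↦ ACA  (constrained at step 1)

A->ABA, B->DAB, C->B, D->ACA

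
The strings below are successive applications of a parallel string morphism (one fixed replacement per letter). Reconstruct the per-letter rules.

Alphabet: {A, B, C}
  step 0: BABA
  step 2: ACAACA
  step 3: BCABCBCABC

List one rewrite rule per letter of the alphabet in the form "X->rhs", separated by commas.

  step 2 ⇒ step 3: ACAACA ⇒ BC·A·BC·BC·A·BC
    A ↦ BC
    C ↦ A
    B ↦ C  (constrained at step 0)

A->BC, B->C, C->A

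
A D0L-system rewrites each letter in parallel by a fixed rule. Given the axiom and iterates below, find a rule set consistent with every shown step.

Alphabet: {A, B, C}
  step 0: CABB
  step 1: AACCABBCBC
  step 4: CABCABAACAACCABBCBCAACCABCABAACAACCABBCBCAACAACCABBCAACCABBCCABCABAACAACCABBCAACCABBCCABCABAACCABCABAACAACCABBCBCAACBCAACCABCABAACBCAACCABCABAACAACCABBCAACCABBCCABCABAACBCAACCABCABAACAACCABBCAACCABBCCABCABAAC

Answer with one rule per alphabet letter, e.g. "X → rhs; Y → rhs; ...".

A->CAB, B->BC, C->AAC

  step 0 ⇒ step 1: CABB ⇒ AAC·CAB·BC·BC
    A ↦ CAB
    B ↦ BC
    C ↦ AAC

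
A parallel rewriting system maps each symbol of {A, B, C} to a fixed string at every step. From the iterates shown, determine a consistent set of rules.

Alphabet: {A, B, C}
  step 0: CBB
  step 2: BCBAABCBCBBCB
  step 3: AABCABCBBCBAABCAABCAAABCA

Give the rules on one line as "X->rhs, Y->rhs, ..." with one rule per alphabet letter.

  step 2 ⇒ step 3: BCBAABCBCBBCB ⇒ A·ABC·A·BCB·BCB·A·ABC·A·ABC·A·A·ABC·A
    A ↦ BCB
    B ↦ A
    C ↦ ABC

A->BCB, B->A, C->ABC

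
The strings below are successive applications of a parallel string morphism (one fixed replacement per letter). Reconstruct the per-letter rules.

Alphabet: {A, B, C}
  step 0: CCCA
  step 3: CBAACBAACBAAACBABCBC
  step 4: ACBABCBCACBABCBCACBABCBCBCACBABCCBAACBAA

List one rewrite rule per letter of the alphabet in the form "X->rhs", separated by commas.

A->BC, B->CBA, C->A

  step 3 ⇒ step 4: CBAACBAACBAAACBABCBC ⇒ A·CBA·BC·BC·A·CBA·BC·BC·A·CBA·BC·BC·BC·A·CBA·BC·CBA·A·CBA·A
    A ↦ BC
    B ↦ CBA
    C ↦ A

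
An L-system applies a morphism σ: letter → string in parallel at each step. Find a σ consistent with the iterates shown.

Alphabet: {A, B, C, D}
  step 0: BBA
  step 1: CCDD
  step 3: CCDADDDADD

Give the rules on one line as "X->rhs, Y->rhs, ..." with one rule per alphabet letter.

  step 0 ⇒ step 1: BBA ⇒ C·C·DD
    A ↦ DD
    B ↦ C
    C ↦ B  (constrained at step 1)
    D ↦ DA  (constrained at step 1)

A->DD, B->C, C->B, D->DA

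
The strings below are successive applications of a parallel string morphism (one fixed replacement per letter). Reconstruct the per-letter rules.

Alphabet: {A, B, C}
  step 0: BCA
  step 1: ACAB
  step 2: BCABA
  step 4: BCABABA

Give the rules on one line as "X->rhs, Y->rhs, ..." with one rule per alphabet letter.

  step 1 ⇒ step 2: ACAB ⇒ B·CA·B·A
    A ↦ B
    B ↦ A
    C ↦ CA

A->B, B->A, C->CA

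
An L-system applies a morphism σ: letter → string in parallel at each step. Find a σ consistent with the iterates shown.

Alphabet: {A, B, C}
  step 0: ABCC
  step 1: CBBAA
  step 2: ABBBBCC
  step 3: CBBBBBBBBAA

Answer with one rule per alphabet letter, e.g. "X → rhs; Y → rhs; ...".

  step 2 ⇒ step 3: ABBBBCC ⇒ C·BB·BB·BB·BB·A·A
    A ↦ C
    B ↦ BB
    C ↦ A

A->C, B->BB, C->A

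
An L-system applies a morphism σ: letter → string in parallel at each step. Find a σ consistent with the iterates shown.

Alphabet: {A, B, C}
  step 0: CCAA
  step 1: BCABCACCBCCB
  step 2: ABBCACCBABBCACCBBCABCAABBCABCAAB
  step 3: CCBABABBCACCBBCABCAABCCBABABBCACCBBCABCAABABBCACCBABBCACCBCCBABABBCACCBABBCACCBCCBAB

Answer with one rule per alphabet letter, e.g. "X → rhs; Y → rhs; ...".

A->CCB, B->AB, C->BCA

  step 2 ⇒ step 3: ABBCACCBABBCACCBBCABCAABBCABCAAB ⇒ CCB·AB·AB·BCA·CCB·BCA·BCA·AB·CCB·AB·AB·BCA·CCB·BCA·BCA·AB·AB·BCA·CCB·AB·BCA·CCB·CCB·AB·AB·BCA·CCB·AB·BCA·CCB·CCB·AB
    A ↦ CCB
    B ↦ AB
    C ↦ BCA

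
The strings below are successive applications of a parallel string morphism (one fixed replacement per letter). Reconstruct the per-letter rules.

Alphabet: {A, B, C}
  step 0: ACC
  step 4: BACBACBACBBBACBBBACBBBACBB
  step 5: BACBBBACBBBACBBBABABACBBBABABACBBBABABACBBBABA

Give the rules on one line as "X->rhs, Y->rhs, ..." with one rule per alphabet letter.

  step 4 ⇒ step 5: BACBACBACBBBACBBBACBBBACBB ⇒ BA·C·BB·BA·C·BB·BA·C·BB·BA·BA·BA·C·BB·BA·BA·BA·C·BB·BA·BA·BA·C·BB·BA·BA
    A ↦ C
    B ↦ BA
    C ↦ BB

A->C, B->BA, C->BB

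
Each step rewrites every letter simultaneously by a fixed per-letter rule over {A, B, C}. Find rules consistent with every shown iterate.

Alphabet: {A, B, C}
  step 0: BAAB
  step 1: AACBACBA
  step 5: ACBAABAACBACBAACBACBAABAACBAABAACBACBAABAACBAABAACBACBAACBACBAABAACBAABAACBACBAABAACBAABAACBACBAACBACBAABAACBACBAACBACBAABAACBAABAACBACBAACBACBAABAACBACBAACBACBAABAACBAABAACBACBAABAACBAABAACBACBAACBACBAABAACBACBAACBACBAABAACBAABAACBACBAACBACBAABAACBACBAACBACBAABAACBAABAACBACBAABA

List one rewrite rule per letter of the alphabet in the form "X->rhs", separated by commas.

  step 0 ⇒ step 1: BAAB ⇒ A·ACB·ACB·A
    A ↦ ACB
    B ↦ A
    C ↦ AAB  (constrained at step 1)

A->ACB, B->A, C->AAB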